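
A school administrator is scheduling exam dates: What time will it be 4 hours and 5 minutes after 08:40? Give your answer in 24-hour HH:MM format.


Start time: 08:40
Adding: 4 hours 5 minutes
Minutes: 40 + 5 = 45
Hours: 8 + 4 + 0 = 12
Result: 12:45

12:45


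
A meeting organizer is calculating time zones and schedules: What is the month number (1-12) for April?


Calendar month order:
3. March
4. April <--
5. May
April is month number 4

4


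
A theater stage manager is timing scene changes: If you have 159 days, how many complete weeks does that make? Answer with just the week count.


Total days: 159
Days per week: 7
Division: 159 / 7 = 22 remainder 5
Complete weeks: 22
Remaining days: 5

22


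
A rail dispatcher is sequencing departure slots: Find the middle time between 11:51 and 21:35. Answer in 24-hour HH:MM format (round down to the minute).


Start time: 11:51 = 711 minutes from midnight
End time: 21:35 = 1295 minutes from midnight
Sum: 711 + 1295 = 2006
Midpoint: 2006 / 2 = 1003 minutes
Convert: 1003 / 60 = 16 hours, 43 minutes
Result: 16:43

16:43


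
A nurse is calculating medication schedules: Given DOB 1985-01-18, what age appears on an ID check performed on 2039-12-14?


Birth: 1985-01-18
Reference: 2039-12-14
Year difference: 2039 - 1985 = 54
Has birthday (01-18) occurred by 12-14? Yes
Age in full years: 54

54


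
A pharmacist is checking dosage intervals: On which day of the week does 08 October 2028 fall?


Date: 2028-10-08
January 1, 2028 is a Saturday
Day of year: 282
Offset from Jan 1: 281 days
281 mod 7 = 1
Result: Sunday

Sunday


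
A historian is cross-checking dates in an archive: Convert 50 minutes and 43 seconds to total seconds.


Minutes: 50
Extra seconds: 43
Seconds per minute: 60
Minutes to seconds: 50 x 60 = 3000
Total: 3000 + 43 = 3043

3043


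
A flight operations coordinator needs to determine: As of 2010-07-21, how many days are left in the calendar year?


Start: July 21, 2010
End: December 31, 2010
Days left in July: 10
August: 31
September: 30
October: 31
November: 30
... plus remaining months
Sum of remaining months: 153
Total: 10 + 153 = 163

163


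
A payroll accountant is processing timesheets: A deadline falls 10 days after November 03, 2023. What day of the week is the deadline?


Start: 2023-11-03 (Friday)
Step 1 - find target date: add 10 days
  2023-11-03 + 10 days = 2023-11-13
Step 2 - day of week:
  10 mod 7 = 3
  Friday + 3 days -> Monday
Result: Monday (2023-11-13)

Monday


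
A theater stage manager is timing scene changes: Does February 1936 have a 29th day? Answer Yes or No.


Year: 1936
Divisible by 4? 1936 / 4 = 484.0 -> Yes
Divisible by 100? 1936 / 100 = 19.36 -> No
Divisible by 4 but not 100, so it IS a leap year

Yes


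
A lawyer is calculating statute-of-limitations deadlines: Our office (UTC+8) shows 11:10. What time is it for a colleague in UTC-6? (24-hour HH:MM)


Local time: 11:10 at UTC+8 (offset 8h)
Target zone: UTC-6 (offset -6h)
Difference: -6 - (8) = -14 hours
Calculation: 11 + (-14) = -3
Wraparound: (-3) mod 24 = 21
Result: 21:10

21:10


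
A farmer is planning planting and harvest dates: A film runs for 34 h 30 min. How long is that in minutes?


Hours: 34
Minutes: 30
Convert hours to minutes: 34 x 60 = 2040
Add remaining minutes: 2040 + 30 = 2070

2070


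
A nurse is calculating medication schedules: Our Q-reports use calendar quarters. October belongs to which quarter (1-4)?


Month: October (month 10)
Q1: January-March (months 1-3)
Q2: April-June (months 4-6)
Q3: July-September (months 7-9)
Q4: October-December (months 10-12)
Month 10 falls in Q4

4


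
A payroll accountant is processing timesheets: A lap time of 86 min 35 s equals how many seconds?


Minutes: 86
Seconds: 35
Convert minutes to seconds: 86 x 60 = 5160
Add remaining seconds: 5160 + 35 = 5195

5195


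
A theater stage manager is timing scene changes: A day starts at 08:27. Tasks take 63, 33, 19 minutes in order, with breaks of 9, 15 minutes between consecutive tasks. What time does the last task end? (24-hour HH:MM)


Start: 08:27 = 507 min from midnight
  after task 1 (63 min): 09:30
  after break (9 min): 09:39
  after task 2 (33 min): 10:12
  after break (15 min): 10:27
  after task 3 (19 min): 10:46
Total elapsed: 139 minutes
End time: 10:46

10:46


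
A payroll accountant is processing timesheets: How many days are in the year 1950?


Year: 1950
Check leap year rules:
Divisible by 4? No
1950 is not a leap year
Days: 365

365


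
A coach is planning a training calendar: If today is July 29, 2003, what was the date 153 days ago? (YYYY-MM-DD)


Start: 2003-07-29
Subtracting 153 days
Days already passed in July: 29
After going back through July: 124 more days to subtract
June 2003: 30 days, 94 remaining
May 2003: 31 days, 63 remaining
April 2003: 30 days, 33 remaining
March 2003: 31 days, 2 remaining
Result: 2003-02-26

2003-02-26


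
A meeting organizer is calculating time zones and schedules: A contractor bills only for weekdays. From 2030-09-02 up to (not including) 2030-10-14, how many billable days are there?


Start: 2030-09-02 (Monday)
End (exclusive): 2030-10-14 (Monday)
Total calendar days: 42
Full weeks: 42 // 7 = 6 -> 30 weekdays
Remaining 0 days starting on Monday:
Total business days: 30 + 0 = 30

30


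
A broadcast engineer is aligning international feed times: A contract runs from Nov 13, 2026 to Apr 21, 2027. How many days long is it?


Start date: 2026-11-13
End date: 2027-04-21
Nov 2026: +18 days
Dec 2026: +31 days
Jan 2027: +31 days
... (3 more months)
Total: 159 days

159


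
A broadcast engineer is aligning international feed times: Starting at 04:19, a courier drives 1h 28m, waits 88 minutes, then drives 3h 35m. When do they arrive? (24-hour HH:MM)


Depart: 04:19
Leg 1: +88 min -> 05:47
Layover: +88 min -> 07:15
Leg 2: +215 min -> 10:50
Total travel: 391 minutes = 6h 31m
Arrival: 10:50

10:50


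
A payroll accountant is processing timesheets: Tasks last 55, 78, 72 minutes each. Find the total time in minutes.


Durations: 55, 78, 72
Running sum: 55
+ 78 = 133
+ 72 = 205
Total duration: 205 minutes
That is 3 hours and 25 minutes

205


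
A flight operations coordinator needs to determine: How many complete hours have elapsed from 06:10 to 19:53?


Start: 06:10
End: 19:53
Hour difference: 19 - 6 = 13 hours
Minute difference: 53 - 10 = 43 minutes
Total minutes: 823
Complete hours: 823 / 60 = 13 (remainder 43)

13


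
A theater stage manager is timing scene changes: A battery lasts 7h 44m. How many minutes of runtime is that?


Hours: 7
Extra minutes: 44
Minutes per hour: 60
Hours to minutes: 7 x 60 = 420
Total: 420 + 44 = 464

464


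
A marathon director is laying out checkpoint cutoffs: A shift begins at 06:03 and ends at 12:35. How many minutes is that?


Start time: 06:03 = 363 minutes from midnight
End time: 12:35 = 755 minutes from midnight
Difference: 755 - 363 = 392 minutes
That is 6 hours and 32 minutes

392


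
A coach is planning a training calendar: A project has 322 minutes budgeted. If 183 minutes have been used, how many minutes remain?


Total budget: 322 minutes
Time used: 183 minutes
Remaining: 322 - 183 = 139 minutes
Percent used: 56.8%
Percent remaining: 43.2%

139


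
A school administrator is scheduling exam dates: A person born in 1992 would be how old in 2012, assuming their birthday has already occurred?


Birth year: 1992
Current year: 2012
Age = current year - birth year
Age = 2012 - 1992 = 20

20


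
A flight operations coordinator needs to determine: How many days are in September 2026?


Month: September
Year: 2026
September is a 30-day month
Total: 30 days

30


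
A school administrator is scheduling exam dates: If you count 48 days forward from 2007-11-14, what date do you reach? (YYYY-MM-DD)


Start: 2007-11-14
Adding 48 days
Days remaining in November: 16
After November: 32 days still to add
December 2007: 31 days, 1 remaining
January 2008 has 31 days, need 1
Result: 2008-01-01

2008-01-01


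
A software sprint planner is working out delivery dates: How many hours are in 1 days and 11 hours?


Days: 1
Extra hours: 11
Hours per day: 24
Days to hours: 1 x 24 = 24
Total: 24 + 11 = 35

35


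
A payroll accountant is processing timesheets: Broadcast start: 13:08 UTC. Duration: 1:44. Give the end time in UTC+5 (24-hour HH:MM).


Start: 13:08 in UTC
Step 1 - add duration:
  minutes: 8 + 44 = 52
  hours: 13 + 1 + 0 = 14
  end in UTC: 14:52
Step 2 - convert UTC -> UTC+5:
  offset difference: 5 - (0) = 5 hours
  14 + (5) = 19 -> mod 24 = 19
Result: 19:52 in UTC+5

19:52


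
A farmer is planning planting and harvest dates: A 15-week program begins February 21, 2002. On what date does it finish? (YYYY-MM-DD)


Start: 2002-02-21
Weeks to add: 15
Convert to days: 15 x 7 = 105 days
Add 105 days to 2002-02-21
Result: 2002-06-06

2002-06-06


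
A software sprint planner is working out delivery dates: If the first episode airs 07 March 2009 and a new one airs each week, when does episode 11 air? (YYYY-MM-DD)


First occurrence: 2009-03-07 (occurrence 1)
Each occurrence is 7 days after the previous.
Occurrence 11 is 10 weeks after the first.
10 weeks = 70 days
2009-03-07 + 70 days = 2009-05-16

2009-05-16


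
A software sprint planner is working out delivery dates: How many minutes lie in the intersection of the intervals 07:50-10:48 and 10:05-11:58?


Interval A: [470, 648] minutes from midnight
Interval B: [605, 718] minutes from midnight
Overlap start = max(470, 605) = 605
Overlap end = min(648, 718) = 648
Overlap = 648 - 605 = 43 minutes

43


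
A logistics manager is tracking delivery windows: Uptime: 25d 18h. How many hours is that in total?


Days: 25
Extra hours: 18
Hours per day: 24
Days to hours: 25 x 24 = 600
Total: 600 + 18 = 618

618


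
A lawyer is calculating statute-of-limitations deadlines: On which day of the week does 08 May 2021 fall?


Date: 2021-05-08
January 1, 2021 is a Friday
Day of year: 128
Offset from Jan 1: 127 days
127 mod 7 = 1
Result: Saturday

Saturday


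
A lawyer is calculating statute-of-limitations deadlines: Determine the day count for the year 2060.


Year: 2060
Check leap year rules:
Divisible by 4? Yes
Divisible by 100? No
2060 is a leap year
Days: 366

366


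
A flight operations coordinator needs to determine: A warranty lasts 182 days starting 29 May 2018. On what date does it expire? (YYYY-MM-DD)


Start: 2018-05-29
Adding 182 days
Days remaining in May: 2
After May: 180 days still to add
June 2018: 30 days, 150 remaining
July 2018: 31 days, 119 remaining
August 2018: 31 days, 88 remaining
September 2018: 30 days, 58 remaining
Result: 2018-11-27

2018-11-27


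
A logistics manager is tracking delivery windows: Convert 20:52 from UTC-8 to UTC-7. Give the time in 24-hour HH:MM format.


Local time: 20:52 at UTC-8 (offset -8h)
Target zone: UTC-7 (offset -7h)
Difference: -7 - (-8) = 1 hours
Calculation: 20 + (1) = 21
Result: 21:52

21:52


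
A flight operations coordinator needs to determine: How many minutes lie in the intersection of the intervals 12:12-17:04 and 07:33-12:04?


Interval A: [732, 1024] minutes from midnight
Interval B: [453, 724] minutes from midnight
Overlap start = max(732, 453) = 732
Overlap end = min(1024, 724) = 724
End <= start, so the intervals do not overlap: 0 minutes

0


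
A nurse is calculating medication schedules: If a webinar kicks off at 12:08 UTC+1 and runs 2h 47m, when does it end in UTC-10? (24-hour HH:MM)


Start: 12:08 in UTC+1
Step 1 - add duration:
  minutes: 8 + 47 = 55
  hours: 12 + 2 + 0 = 14
  end in UTC+1: 14:55
Step 2 - convert UTC+1 -> UTC-10:
  offset difference: -10 - (1) = -11 hours
  14 + (-11) = 3 -> mod 24 = 3
Result: 03:55 in UTC-10

03:55


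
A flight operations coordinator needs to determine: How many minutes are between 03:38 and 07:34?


Start time: 03:38 = 218 minutes from midnight
End time: 07:34 = 454 minutes from midnight
Difference: 454 - 218 = 236 minutes
That is 3 hours and 56 minutes

236


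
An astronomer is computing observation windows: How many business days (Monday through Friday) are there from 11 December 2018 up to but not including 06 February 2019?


Start: 2018-12-11 (Tuesday)
End (exclusive): 2019-02-06 (Wednesday)
Total calendar days: 57
Full weeks: 57 // 7 = 8 -> 40 weekdays
Remaining 1 days starting on Tuesday:
  Tue(w) -> 1 weekdays
Total business days: 40 + 1 = 41

41


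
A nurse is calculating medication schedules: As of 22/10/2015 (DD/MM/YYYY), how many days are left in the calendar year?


Start: October 22, 2015
End: December 31, 2015
Days left in October: 9
November: 30
December: 31
Sum of remaining months: 61
Total: 9 + 61 = 70

70


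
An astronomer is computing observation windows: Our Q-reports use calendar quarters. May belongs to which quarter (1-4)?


Month: May (month 5)
Q1: January-March (months 1-3)
Q2: April-June (months 4-6)
Q3: July-September (months 7-9)
Q4: October-December (months 10-12)
Month 5 falls in Q2

2


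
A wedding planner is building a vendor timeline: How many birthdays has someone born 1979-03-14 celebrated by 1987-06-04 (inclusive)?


Birth: 1979-03-14
Reference: 1987-06-04
Year difference: 1987 - 1979 = 8
Has birthday (03-14) occurred by 06-04? Yes
Age in full years: 8

8


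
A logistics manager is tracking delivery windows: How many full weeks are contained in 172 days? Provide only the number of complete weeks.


Total days: 172
Days per week: 7
Division: 172 / 7 = 24 remainder 4
Complete weeks: 24
Remaining days: 4

24


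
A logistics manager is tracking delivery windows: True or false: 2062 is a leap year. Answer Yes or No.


Year: 2062
Divisible by 4? 2062 / 4 = 515.5 -> No
Not divisible by 4, so NOT a leap year

No


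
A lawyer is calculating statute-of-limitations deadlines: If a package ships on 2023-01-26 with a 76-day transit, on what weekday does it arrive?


Start: 2023-01-26 (Thursday)
Step 1 - find target date: add 76 days
  2023-01-26 + 76 days = 2023-04-12
Step 2 - day of week:
  76 mod 7 = 6
  Thursday + 6 days -> Wednesday
Result: Wednesday (2023-04-12)

Wednesday


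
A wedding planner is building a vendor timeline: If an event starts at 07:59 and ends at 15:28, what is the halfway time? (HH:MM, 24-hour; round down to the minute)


Start time: 07:59 = 479 minutes from midnight
End time: 15:28 = 928 minutes from midnight
Sum: 479 + 928 = 1407
Midpoint: 1407 / 2 = 703 minutes
Convert: 703 / 60 = 11 hours, 43 minutes
Result: 11:43

11:43


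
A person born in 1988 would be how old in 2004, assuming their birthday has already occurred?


Birth year: 1988
Current year: 2004
Age = current year - birth year
Age = 2004 - 1988 = 16

16


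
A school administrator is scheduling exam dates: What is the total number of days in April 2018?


Month: April
Year: 2018
April is a 30-day month
Total: 30 days

30


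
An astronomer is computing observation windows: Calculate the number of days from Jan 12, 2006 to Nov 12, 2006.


Start date: 2006-01-12
End date: 2006-11-12
Jan 2006: +20 days
Feb 2006: +28 days
Mar 2006: +31 days
... (8 more months)
Total: 304 days

304


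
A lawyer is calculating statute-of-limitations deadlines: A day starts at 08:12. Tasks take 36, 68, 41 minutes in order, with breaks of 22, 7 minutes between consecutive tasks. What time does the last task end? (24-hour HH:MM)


Start: 08:12 = 492 min from midnight
  after task 1 (36 min): 08:48
  after break (22 min): 09:10
  after task 2 (68 min): 10:18
  after break (7 min): 10:25
  after task 3 (41 min): 11:06
Total elapsed: 174 minutes
End time: 11:06

11:06


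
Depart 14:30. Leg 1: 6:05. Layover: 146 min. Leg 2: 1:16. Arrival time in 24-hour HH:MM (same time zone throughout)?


Depart: 14:30
Leg 1: +365 min -> 20:35
Layover: +146 min -> 23:01
Leg 2: +76 min -> 00:17
Total travel: 587 minutes = 9h 47m
Arrival: 00:17

00:17


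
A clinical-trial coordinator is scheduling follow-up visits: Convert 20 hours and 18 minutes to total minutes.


Hours: 20
Minutes: 18
Convert hours to minutes: 20 x 60 = 1200
Add remaining minutes: 1200 + 18 = 1218

1218


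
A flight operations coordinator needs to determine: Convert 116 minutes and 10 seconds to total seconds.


Minutes: 116
Extra seconds: 10
Seconds per minute: 60
Minutes to seconds: 116 x 60 = 6960
Total: 6960 + 10 = 6970

6970


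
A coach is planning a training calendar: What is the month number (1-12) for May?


Calendar month order:
4. April
5. May <--
6. June
May is month number 5

5


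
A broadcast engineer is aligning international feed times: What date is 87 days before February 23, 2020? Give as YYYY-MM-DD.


Start: 2020-02-23
Subtracting 87 days
Days already passed in February: 23
After going back through February: 64 more days to subtract
January 2020: 31 days, 33 remaining
December 2019: 31 days, 2 remaining
November 2019 has 30 days, need 2
Result: 2019-11-28

2019-11-28


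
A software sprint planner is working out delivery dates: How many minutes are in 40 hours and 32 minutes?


Hours: 40
Extra minutes: 32
Minutes per hour: 60
Hours to minutes: 40 x 60 = 2400
Total: 2400 + 32 = 2432

2432


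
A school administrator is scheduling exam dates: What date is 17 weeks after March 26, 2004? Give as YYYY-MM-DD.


Start: 2004-03-26
Weeks to add: 17
Convert to days: 17 x 7 = 119 days
Add 119 days to 2004-03-26
Result: 2004-07-23

2004-07-23


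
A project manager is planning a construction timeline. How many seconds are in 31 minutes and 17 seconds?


Minutes: 31
Seconds: 17
Convert minutes to seconds: 31 x 60 = 1860
Add remaining seconds: 1860 + 17 = 1877

1877


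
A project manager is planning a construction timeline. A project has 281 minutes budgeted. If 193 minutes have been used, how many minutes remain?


Total budget: 281 minutes
Time used: 193 minutes
Remaining: 281 - 193 = 88 minutes
Percent used: 68.7%
Percent remaining: 31.3%

88


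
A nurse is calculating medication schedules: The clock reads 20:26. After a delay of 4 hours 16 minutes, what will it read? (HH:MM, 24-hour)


Start time: 20:26
Adding: 4 hours 16 minutes
Minutes: 26 + 16 = 42
Hours: 20 + 4 + 0 = 24
Hour wraparound: 24 mod 24 = 0
Result: 00:42

00:42


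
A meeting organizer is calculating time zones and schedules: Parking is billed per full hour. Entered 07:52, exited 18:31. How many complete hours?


Start: 07:52
End: 18:31
Hour difference: 18 - 7 = 11 hours
Minute difference: 31 - 52 = -21 minutes
Total minutes: 639
Complete hours: 639 / 60 = 10 (remainder 39)

10


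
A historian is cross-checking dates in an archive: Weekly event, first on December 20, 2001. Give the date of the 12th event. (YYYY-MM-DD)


First occurrence: 2001-12-20 (occurrence 1)
Each occurrence is 7 days after the previous.
Occurrence 12 is 11 weeks after the first.
11 weeks = 77 days
2001-12-20 + 77 days = 2002-03-07

2002-03-07


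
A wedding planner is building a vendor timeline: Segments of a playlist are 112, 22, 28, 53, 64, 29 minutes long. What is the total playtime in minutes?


Durations: 112, 22, 28, 53, 64, 29
Running sum: 112
+ 22 = 134
+ 28 = 162
+ 53 = 215
+ 64 = 279
+ 29 = 308
Total duration: 308 minutes
That is 5 hours and 8 minutes

308


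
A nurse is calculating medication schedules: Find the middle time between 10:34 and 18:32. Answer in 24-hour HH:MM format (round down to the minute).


Start time: 10:34 = 634 minutes from midnight
End time: 18:32 = 1112 minutes from midnight
Sum: 634 + 1112 = 1746
Midpoint: 1746 / 2 = 873 minutes
Convert: 873 / 60 = 14 hours, 33 minutes
Result: 14:33

14:33


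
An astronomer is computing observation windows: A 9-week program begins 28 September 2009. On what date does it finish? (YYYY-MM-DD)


Start: 2009-09-28
Weeks to add: 9
Convert to days: 9 x 7 = 63 days
Add 63 days to 2009-09-28
Result: 2009-11-30

2009-11-30


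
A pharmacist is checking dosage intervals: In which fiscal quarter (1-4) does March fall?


Month: March (month 3)
Q1: January-March (months 1-3)
Q2: April-June (months 4-6)
Q3: July-September (months 7-9)
Q4: October-December (months 10-12)
Month 3 falls in Q1

1


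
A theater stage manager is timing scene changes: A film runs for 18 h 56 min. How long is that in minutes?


Hours: 18
Minutes: 56
Convert hours to minutes: 18 x 60 = 1080
Add remaining minutes: 1080 + 56 = 1136

1136


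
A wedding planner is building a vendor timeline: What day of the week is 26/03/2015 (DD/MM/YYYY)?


Date: 2015-03-26
January 1, 2015 is a Thursday
Day of year: 85
Offset from Jan 1: 84 days
84 mod 7 = 0
Result: Thursday

Thursday


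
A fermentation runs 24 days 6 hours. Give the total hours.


Days: 24
Extra hours: 6
Hours per day: 24
Days to hours: 24 x 24 = 576
Total: 576 + 6 = 582

582


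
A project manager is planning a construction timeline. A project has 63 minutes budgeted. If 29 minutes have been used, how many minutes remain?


Total budget: 63 minutes
Time used: 29 minutes
Remaining: 63 - 29 = 34 minutes
Percent used: 46.0%
Percent remaining: 54.0%

34


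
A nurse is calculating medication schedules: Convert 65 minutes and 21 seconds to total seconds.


Minutes: 65
Extra seconds: 21
Seconds per minute: 60
Minutes to seconds: 65 x 60 = 3900
Total: 3900 + 21 = 3921

3921


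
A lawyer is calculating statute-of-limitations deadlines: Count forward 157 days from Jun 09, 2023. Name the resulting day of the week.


Start: 2023-06-09 (Friday)
Step 1 - find target date: add 157 days
  2023-06-09 + 157 days = 2023-11-13
Step 2 - day of week:
  157 mod 7 = 3
  Friday + 3 days -> Monday
Result: Monday (2023-11-13)

Monday


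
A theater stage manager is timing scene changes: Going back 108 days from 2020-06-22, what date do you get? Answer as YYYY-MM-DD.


Start: 2020-06-22
Subtracting 108 days
Days already passed in June: 22
After going back through June: 86 more days to subtract
May 2020: 31 days, 55 remaining
April 2020: 30 days, 25 remaining
March 2020 has 31 days, need 25
Result: 2020-03-06

2020-03-06


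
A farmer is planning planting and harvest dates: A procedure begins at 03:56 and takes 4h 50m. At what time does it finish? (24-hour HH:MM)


Start time: 03:56
Adding: 4 hours 50 minutes
Minutes: 56 + 50 = 106
Minute overflow: 106 >= 60, so carry 1 hour, minutes = 46
Hours: 3 + 4 + 1 = 8
Result: 08:46

08:46


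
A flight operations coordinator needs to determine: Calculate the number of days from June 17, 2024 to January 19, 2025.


Start date: 2024-06-17
End date: 2025-01-19
Jun 2024: +14 days
Jul 2024: +31 days
Aug 2024: +31 days
... (5 more months)
Total: 216 days

216


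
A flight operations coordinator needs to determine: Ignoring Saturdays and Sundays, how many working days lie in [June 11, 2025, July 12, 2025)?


Start: 2025-06-11 (Wednesday)
End (exclusive): 2025-07-12 (Saturday)
Total calendar days: 31
Full weeks: 31 // 7 = 4 -> 20 weekdays
Remaining 3 days starting on Wednesday:
  Wed(w), Thu(w), Fri(w) -> 3 weekdays
Total business days: 20 + 3 = 23

23


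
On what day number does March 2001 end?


Month: March
Year: 2001
March is a 31-day month
Total: 31 days

31


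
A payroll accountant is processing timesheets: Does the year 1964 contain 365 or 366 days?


Year: 1964
Check leap year rules:
Divisible by 4? Yes
Divisible by 100? No
1964 is a leap year
Days: 366

366


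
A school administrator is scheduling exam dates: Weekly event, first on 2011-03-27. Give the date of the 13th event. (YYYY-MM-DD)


First occurrence: 2011-03-27 (occurrence 1)
Each occurrence is 7 days after the previous.
Occurrence 13 is 12 weeks after the first.
12 weeks = 84 days
2011-03-27 + 84 days = 2011-06-19

2011-06-19


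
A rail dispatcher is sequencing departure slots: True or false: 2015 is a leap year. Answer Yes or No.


Year: 2015
Divisible by 4? 2015 / 4 = 503.75 -> No
Not divisible by 4, so NOT a leap year

No


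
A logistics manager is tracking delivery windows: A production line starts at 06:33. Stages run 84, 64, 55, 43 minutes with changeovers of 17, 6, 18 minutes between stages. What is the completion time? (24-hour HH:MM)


Start: 06:33 = 393 min from midnight
  after task 1 (84 min): 07:57
  after break (17 min): 08:14
  after task 2 (64 min): 09:18
  after break (6 min): 09:24
  after task 3 (55 min): 10:19
  after break (18 min): 10:37
  after task 4 (43 min): 11:20
Total elapsed: 287 minutes
End time: 11:20

11:20


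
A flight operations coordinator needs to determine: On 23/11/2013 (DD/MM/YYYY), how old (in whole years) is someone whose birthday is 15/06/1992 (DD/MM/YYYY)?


Birth: 1992-06-15
Reference: 2013-11-23
Year difference: 2013 - 1992 = 21
Has birthday (06-15) occurred by 11-23? Yes
Age in full years: 21

21


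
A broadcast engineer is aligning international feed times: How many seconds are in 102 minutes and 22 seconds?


Minutes: 102
Seconds: 22
Convert minutes to seconds: 102 x 60 = 6120
Add remaining seconds: 6120 + 22 = 6142

6142


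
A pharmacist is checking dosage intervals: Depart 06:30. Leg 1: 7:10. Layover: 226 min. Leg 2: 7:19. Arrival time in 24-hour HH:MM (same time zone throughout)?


Depart: 06:30
Leg 1: +430 min -> 13:40
Layover: +226 min -> 17:26
Leg 2: +439 min -> 00:45
Total travel: 1095 minutes = 18h 15m
Arrival: 00:45

00:45


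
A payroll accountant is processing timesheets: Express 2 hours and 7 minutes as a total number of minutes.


Hours: 2
Extra minutes: 7
Minutes per hour: 60
Hours to minutes: 2 x 60 = 120
Total: 120 + 7 = 127

127


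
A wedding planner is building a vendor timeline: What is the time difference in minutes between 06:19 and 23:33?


Start time: 06:19 = 379 minutes from midnight
End time: 23:33 = 1413 minutes from midnight
Difference: 1413 - 379 = 1034 minutes
That is 17 hours and 14 minutes

1034


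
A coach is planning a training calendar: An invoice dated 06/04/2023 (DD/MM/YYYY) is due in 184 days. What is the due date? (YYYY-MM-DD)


Start: 2023-04-06
Adding 184 days
Days remaining in April: 24
After April: 160 days still to add
May 2023: 31 days, 129 remaining
June 2023: 30 days, 99 remaining
July 2023: 31 days, 68 remaining
August 2023: 31 days, 37 remaining
Result: 2023-10-07

2023-10-07


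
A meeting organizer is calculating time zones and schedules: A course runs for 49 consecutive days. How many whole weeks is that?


Total days: 49
Days per week: 7
Division: 49 / 7 = 7 remainder 0
Complete weeks: 7
Remaining days: 0

7


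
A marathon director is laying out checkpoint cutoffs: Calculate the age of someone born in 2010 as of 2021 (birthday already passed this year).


Birth year: 2010
Current year: 2021
Age = current year - birth year
Age = 2021 - 2010 = 11

11


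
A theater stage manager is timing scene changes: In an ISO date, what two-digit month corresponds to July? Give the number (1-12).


Calendar month order:
6. June
7. July <--
8. August
July is month number 7

7


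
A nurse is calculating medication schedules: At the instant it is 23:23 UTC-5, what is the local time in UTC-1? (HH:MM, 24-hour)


Local time: 23:23 at UTC-5 (offset -5h)
Target zone: UTC-1 (offset -1h)
Difference: -1 - (-5) = 4 hours
Calculation: 23 + (4) = 27
Wraparound: (27) mod 24 = 3
Result: 03:23

03:23


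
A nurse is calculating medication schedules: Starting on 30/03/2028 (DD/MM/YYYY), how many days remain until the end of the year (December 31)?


Start: March 30, 2028
End: December 31, 2028
Days left in March: 1
April: 30
May: 31
June: 30
July: 31
... plus remaining months
Sum of remaining months: 275
Total: 1 + 275 = 276

276


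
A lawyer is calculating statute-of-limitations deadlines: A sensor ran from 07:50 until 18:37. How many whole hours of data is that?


Start: 07:50
End: 18:37
Hour difference: 18 - 7 = 11 hours
Minute difference: 37 - 50 = -13 minutes
Total minutes: 647
Complete hours: 647 / 60 = 10 (remainder 47)

10


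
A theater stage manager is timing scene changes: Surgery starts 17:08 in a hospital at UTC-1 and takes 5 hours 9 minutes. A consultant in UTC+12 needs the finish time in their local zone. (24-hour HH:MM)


Start: 17:08 in UTC-1
Step 1 - add duration:
  minutes: 8 + 9 = 17
  hours: 17 + 5 + 0 = 22
  end in UTC-1: 22:17
Step 2 - convert UTC-1 -> UTC+12:
  offset difference: 12 - (-1) = 13 hours
  22 + (13) = 35 -> mod 24 = 11
Result: 11:17 in UTC+12

11:17


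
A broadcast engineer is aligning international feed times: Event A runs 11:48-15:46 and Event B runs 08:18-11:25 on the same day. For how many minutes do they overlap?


Interval A: [708, 946] minutes from midnight
Interval B: [498, 685] minutes from midnight
Overlap start = max(708, 498) = 708
Overlap end = min(946, 685) = 685
End <= start, so the intervals do not overlap: 0 minutes

0


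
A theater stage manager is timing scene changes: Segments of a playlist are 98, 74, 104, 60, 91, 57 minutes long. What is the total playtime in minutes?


Durations: 98, 74, 104, 60, 91, 57
Running sum: 98
+ 74 = 172
+ 104 = 276
+ 60 = 336
+ 91 = 427
+ 57 = 484
Total duration: 484 minutes
That is 8 hours and 4 minutes

484


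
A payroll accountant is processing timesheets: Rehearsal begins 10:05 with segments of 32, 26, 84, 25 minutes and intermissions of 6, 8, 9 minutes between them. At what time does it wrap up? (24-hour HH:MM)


Start: 10:05 = 605 min from midnight
  after task 1 (32 min): 10:37
  after break (6 min): 10:43
  after task 2 (26 min): 11:09
  after break (8 min): 11:17
  after task 3 (84 min): 12:41
  after break (9 min): 12:50
  after task 4 (25 min): 13:15
Total elapsed: 190 minutes
End time: 13:15

13:15


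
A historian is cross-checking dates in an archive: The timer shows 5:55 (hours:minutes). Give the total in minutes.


Hours: 5
Minutes: 55
Convert hours to minutes: 5 x 60 = 300
Add remaining minutes: 300 + 55 = 355

355


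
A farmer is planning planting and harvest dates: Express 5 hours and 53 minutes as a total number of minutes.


Hours: 5
Extra minutes: 53
Minutes per hour: 60
Hours to minutes: 5 x 60 = 300
Total: 300 + 53 = 353

353


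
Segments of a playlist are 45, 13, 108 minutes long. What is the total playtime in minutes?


Durations: 45, 13, 108
Running sum: 45
+ 13 = 58
+ 108 = 166
Total duration: 166 minutes
That is 2 hours and 46 minutes

166


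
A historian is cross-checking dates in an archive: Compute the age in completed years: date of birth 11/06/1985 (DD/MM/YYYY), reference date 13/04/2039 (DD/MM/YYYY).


Birth: 1985-06-11
Reference: 2039-04-13
Year difference: 2039 - 1985 = 54
Has birthday (06-11) occurred by 04-13? No
Birthday not yet reached this year -> subtract 1
Age in full years: 53

53


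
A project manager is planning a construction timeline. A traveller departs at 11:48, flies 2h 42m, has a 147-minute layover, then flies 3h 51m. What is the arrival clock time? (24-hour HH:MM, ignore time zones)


Depart: 11:48
Leg 1: +162 min -> 14:30
Layover: +147 min -> 16:57
Leg 2: +231 min -> 20:48
Total travel: 540 minutes = 9h 0m
Arrival: 20:48

20:48


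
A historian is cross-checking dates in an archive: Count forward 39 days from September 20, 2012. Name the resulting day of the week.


Start: 2012-09-20 (Thursday)
Step 1 - find target date: add 39 days
  2012-09-20 + 39 days = 2012-10-29
Step 2 - day of week:
  39 mod 7 = 4
  Thursday + 4 days -> Monday
Result: Monday (2012-10-29)

Monday


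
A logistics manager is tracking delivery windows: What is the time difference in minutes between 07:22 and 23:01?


Start time: 07:22 = 442 minutes from midnight
End time: 23:01 = 1381 minutes from midnight
Difference: 1381 - 442 = 939 minutes
That is 15 hours and 39 minutes

939


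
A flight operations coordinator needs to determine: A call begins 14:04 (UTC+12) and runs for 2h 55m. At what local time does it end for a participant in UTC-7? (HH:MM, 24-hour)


Start: 14:04 in UTC+12
Step 1 - add duration:
  minutes: 4 + 55 = 59
  hours: 14 + 2 + 0 = 16
  end in UTC+12: 16:59
Step 2 - convert UTC+12 -> UTC-7:
  offset difference: -7 - (12) = -19 hours
  16 + (-19) = -3 -> mod 24 = 21
Result: 21:59 in UTC-7

21:59


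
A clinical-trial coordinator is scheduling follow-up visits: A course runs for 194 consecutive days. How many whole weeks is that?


Total days: 194
Days per week: 7
Division: 194 / 7 = 27 remainder 5
Complete weeks: 27
Remaining days: 5

27


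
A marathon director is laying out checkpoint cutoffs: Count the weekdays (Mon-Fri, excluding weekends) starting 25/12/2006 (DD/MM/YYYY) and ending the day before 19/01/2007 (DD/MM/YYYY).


Start: 2006-12-25 (Monday)
End (exclusive): 2007-01-19 (Friday)
Total calendar days: 25
Full weeks: 25 // 7 = 3 -> 15 weekdays
Remaining 4 days starting on Monday:
  Mon(w), Tue(w), Wed(w), Thu(w) -> 4 weekdays
Total business days: 15 + 4 = 19

19


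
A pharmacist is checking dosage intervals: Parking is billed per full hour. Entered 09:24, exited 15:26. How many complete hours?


Start: 09:24
End: 15:26
Hour difference: 15 - 9 = 6 hours
Minute difference: 26 - 24 = 2 minutes
Total minutes: 362
Complete hours: 362 / 60 = 6 (remainder 2)

6


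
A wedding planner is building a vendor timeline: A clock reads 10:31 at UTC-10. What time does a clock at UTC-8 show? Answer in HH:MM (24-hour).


Local time: 10:31 at UTC-10 (offset -10h)
Target zone: UTC-8 (offset -8h)
Difference: -8 - (-10) = 2 hours
Calculation: 10 + (2) = 12
Result: 12:31

12:31


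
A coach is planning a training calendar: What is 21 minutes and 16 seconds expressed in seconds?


Minutes: 21
Extra seconds: 16
Seconds per minute: 60
Minutes to seconds: 21 x 60 = 1260
Total: 1260 + 16 = 1276

1276


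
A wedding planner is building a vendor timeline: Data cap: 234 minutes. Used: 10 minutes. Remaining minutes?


Total budget: 234 minutes
Time used: 10 minutes
Remaining: 234 - 10 = 224 minutes
Percent used: 4.3%
Percent remaining: 95.7%

224


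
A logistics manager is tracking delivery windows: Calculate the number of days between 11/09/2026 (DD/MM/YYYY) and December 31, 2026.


Start: September 11, 2026
End: December 31, 2026
Days left in September: 19
October: 31
November: 30
December: 31
Sum of remaining months: 92
Total: 19 + 92 = 111

111


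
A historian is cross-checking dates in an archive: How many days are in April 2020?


Month: April
Year: 2020
April is a 30-day month
Total: 30 days

30


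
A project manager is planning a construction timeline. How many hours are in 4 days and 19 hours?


Days: 4
Extra hours: 19
Hours per day: 24
Days to hours: 4 x 24 = 96
Total: 96 + 19 = 115

115


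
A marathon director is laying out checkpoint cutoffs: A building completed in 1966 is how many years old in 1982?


Birth year: 1966
Current year: 1982
Age = current year - birth year
Age = 1982 - 1966 = 16

16


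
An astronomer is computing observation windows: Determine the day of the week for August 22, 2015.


Date: 2015-08-22
January 1, 2015 is a Thursday
Day of year: 234
Offset from Jan 1: 233 days
233 mod 7 = 2
Result: Saturday

Saturday


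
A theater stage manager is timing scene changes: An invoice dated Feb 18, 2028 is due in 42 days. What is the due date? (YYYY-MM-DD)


Start: 2028-02-18
Adding 42 days
Days remaining in February: 11
After February: 31 days still to add
March 2028 has 31 days, need 31
Result: 2028-03-31

2028-03-31


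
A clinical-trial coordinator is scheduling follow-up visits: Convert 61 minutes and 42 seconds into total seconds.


Minutes: 61
Seconds: 42
Convert minutes to seconds: 61 x 60 = 3660
Add remaining seconds: 3660 + 42 = 3702

3702


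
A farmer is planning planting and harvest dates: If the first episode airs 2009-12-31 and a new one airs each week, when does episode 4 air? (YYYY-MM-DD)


First occurrence: 2009-12-31 (occurrence 1)
Each occurrence is 7 days after the previous.
Occurrence 4 is 3 weeks after the first.
3 weeks = 21 days
2009-12-31 + 21 days = 2010-01-21

2010-01-21


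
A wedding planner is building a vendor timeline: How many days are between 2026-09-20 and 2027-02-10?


Start date: 2026-09-20
End date: 2027-02-10
Sep 2026: +11 days
Oct 2026: +31 days
Nov 2026: +30 days
... (3 more months)
Total: 143 days

143


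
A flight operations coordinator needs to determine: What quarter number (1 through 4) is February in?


Month: February (month 2)
Q1: January-March (months 1-3)
Q2: April-June (months 4-6)
Q3: July-September (months 7-9)
Q4: October-December (months 10-12)
Month 2 falls in Q1

1


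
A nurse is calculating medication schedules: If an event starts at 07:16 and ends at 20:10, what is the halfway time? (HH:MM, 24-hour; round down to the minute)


Start time: 07:16 = 436 minutes from midnight
End time: 20:10 = 1210 minutes from midnight
Sum: 436 + 1210 = 1646
Midpoint: 1646 / 2 = 823 minutes
Convert: 823 / 60 = 13 hours, 43 minutes
Result: 13:43

13:43


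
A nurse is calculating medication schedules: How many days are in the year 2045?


Year: 2045
Check leap year rules:
Divisible by 4? No
2045 is not a leap year
Days: 365

365


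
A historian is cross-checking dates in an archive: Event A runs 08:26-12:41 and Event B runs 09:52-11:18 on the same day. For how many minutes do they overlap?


Interval A: [506, 761] minutes from midnight
Interval B: [592, 678] minutes from midnight
Overlap start = max(506, 592) = 592
Overlap end = min(761, 678) = 678
Overlap = 678 - 592 = 86 minutes

86


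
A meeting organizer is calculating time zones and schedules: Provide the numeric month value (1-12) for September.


Calendar month order:
8. August
9. September <--
10. October
September is month number 9

9


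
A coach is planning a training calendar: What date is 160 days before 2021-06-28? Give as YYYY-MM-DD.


Start: 2021-06-28
Subtracting 160 days
Days already passed in June: 28
After going back through June: 132 more days to subtract
May 2021: 31 days, 101 remaining
April 2021: 30 days, 71 remaining
March 2021: 31 days, 40 remaining
February 2021: 28 days, 12 remaining
Result: 2021-01-19

2021-01-19


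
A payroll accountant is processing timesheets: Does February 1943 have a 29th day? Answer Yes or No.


Year: 1943
Divisible by 4? 1943 / 4 = 485.75 -> No
Not divisible by 4, so NOT a leap year

No


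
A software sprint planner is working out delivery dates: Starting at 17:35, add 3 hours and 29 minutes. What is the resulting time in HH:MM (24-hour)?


Start time: 17:35
Adding: 3 hours 29 minutes
Minutes: 35 + 29 = 64
Minute overflow: 64 >= 60, so carry 1 hour, minutes = 4
Hours: 17 + 3 + 1 = 21
Result: 21:04

21:04


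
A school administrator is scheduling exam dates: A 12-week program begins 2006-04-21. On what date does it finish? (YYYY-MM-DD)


Start: 2006-04-21
Weeks to add: 12
Convert to days: 12 x 7 = 84 days
Add 84 days to 2006-04-21
Result: 2006-07-14

2006-07-14


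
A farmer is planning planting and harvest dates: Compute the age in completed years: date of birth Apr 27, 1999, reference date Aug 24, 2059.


Birth: 1999-04-27
Reference: 2059-08-24
Year difference: 2059 - 1999 = 60
Has birthday (04-27) occurred by 08-24? Yes
Age in full years: 60

60


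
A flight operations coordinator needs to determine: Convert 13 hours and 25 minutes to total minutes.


Hours: 13
Extra minutes: 25
Minutes per hour: 60
Hours to minutes: 13 x 60 = 780
Total: 780 + 25 = 805

805


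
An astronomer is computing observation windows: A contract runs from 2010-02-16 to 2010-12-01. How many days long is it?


Start date: 2010-02-16
End date: 2010-12-01
Feb 2010: +13 days
Mar 2010: +31 days
Apr 2010: +30 days
... (7 more months)
Total: 288 days

288
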